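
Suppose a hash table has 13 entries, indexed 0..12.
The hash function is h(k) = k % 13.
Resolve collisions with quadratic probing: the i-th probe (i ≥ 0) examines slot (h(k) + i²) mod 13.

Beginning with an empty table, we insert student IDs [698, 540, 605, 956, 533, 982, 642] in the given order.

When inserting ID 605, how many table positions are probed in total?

Insert 698: h=9, slot 9 empty -> index 9.
Insert 540: h=7, slot 7 empty -> index 7.
Insert 605: h=7, slot 7 occupied -> index 8.
Insert 956: h=7, slots 7,8 occupied -> index 11.
Insert 533: h=0, slot 0 empty -> index 0.
Insert 982: h=7, slots 7,8,11 occupied -> index 3.
Insert 642: h=5, slot 5 empty -> index 5.
Table: [533, ., ., 982, ., 642, ., 540, 605, 698, ., 956, .]

2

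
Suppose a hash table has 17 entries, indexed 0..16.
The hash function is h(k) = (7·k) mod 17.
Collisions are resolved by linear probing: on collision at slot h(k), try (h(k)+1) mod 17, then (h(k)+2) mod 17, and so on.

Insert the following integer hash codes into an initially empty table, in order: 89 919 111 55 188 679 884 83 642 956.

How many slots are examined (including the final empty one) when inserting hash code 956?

89 hashes to 11; slot 11 is free -> place at 11.
919 hashes to 7; slot 7 is free -> place at 7.
111 hashes to 12; slot 12 is free -> place at 12.
55 hashes to 11; 11,12 taken -> place at 13.
188 hashes to 7; 7 taken -> place at 8.
679 hashes to 10; slot 10 is free -> place at 10.
884 hashes to 0; slot 0 is free -> place at 0.
83 hashes to 3; slot 3 is free -> place at 3.
642 hashes to 6; slot 6 is free -> place at 6.
956 hashes to 11; 11,12,13 taken -> place at 14.
Table: [884, ∅, ∅, 83, ∅, ∅, 642, 919, 188, ∅, 679, 89, 111, 55, 956, ∅, ∅]

4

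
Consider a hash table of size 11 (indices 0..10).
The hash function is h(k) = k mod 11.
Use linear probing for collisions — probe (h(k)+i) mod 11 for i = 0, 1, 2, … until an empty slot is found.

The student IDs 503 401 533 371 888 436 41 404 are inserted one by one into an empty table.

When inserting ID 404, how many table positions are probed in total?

5

Insert 503: h=8, slot 8 empty => index 8.
Insert 401: h=5, slot 5 empty => index 5.
Insert 533: h=5, slot 5 occupied => index 6.
Insert 371: h=8, slot 8 occupied => index 9.
Insert 888: h=8, slots 8,9 occupied => index 10.
Insert 436: h=7, slot 7 empty => index 7.
Insert 41: h=8, slots 8,9,10 occupied => index 0.
Insert 404: h=8, slots 8,9,10,0 occupied => index 1.
Table: [41, 404, ., ., ., 401, 533, 436, 503, 371, 888]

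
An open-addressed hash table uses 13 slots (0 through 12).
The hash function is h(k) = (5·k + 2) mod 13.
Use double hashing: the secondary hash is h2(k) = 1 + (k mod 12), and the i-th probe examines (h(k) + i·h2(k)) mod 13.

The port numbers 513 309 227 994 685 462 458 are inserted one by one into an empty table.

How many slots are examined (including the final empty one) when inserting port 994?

513: h=6 -> slot 6
309: h=0 -> slot 0
227: h=6, h2=12, probe 6,5 -> slot 5
994: h=6, h2=11, probe 6,4 -> slot 4
685: h=8 -> slot 8
462: h=11 -> slot 11
458: h=4, h2=3, probe 4,7 -> slot 7
Table: [309, ., ., ., 994, 227, 513, 458, 685, ., ., 462, .]

2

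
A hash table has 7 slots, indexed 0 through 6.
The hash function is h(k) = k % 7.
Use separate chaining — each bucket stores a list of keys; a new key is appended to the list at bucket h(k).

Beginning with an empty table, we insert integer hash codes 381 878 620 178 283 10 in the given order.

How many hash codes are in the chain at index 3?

Insert 381: h=3, bucket 3 empty → new chain.
Insert 878: h=3, bucket 3 nonempty → append to chain.
Insert 620: h=4, bucket 4 empty → new chain.
Insert 178: h=3, bucket 3 nonempty → append to chain.
Insert 283: h=3, bucket 3 nonempty → append to chain.
Insert 10: h=3, bucket 3 nonempty → append to chain.
Final buckets:
0: _
1: _
2: _
3: 381 -> 878 -> 178 -> 283 -> 10
4: 620
5: _
6: _

5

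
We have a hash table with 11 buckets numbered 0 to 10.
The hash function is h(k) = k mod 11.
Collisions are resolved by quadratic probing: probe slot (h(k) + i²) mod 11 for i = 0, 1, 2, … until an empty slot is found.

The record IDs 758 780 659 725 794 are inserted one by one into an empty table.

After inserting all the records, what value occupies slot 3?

659

758 hashes to 10; slot 10 is free -> place at 10.
780 hashes to 10; 10 taken -> place at 0.
659 hashes to 10; 10,0 taken -> place at 3.
725 hashes to 10; 10,0,3 taken -> place at 8.
794 hashes to 2; slot 2 is free -> place at 2.
Table: [780, ., 794, 659, ., ., ., ., 725, ., 758]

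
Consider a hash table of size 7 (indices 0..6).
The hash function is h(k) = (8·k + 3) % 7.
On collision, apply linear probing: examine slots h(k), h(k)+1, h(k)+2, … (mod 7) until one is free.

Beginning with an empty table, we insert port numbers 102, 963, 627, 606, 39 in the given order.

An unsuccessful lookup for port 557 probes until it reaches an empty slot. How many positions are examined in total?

6

Insert 102: h=0, slot 0 empty → index 0.
Insert 963: h=0, slot 0 occupied → index 1.
Insert 627: h=0, slots 0,1 occupied → index 2.
Insert 606: h=0, slots 0,1,2 occupied → index 3.
Insert 39: h=0, slots 0,1,2,3 occupied → index 4.
Table: [102, 963, 627, 606, 39, _, _]
Lookup 557: h=0, probe 0,1,2,3,4,5 → slot 5 empty, not found.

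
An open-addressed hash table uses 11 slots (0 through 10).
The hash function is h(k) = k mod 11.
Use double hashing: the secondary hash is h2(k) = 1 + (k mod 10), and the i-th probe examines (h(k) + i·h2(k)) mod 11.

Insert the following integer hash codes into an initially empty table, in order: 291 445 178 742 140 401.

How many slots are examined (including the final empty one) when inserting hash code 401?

Insert 291: h=5, slot 5 empty → index 5.
Insert 445: h=5, h2=6, slot 5 occupied → index 0.
Insert 178: h=2, slot 2 empty → index 2.
Insert 742: h=5, h2=3, slot 5 occupied → index 8.
Insert 140: h=8, h2=1, slot 8 occupied → index 9.
Insert 401: h=5, h2=2, slot 5 occupied → index 7.
Table: [445, —, 178, —, —, 291, —, 401, 742, 140, —]

2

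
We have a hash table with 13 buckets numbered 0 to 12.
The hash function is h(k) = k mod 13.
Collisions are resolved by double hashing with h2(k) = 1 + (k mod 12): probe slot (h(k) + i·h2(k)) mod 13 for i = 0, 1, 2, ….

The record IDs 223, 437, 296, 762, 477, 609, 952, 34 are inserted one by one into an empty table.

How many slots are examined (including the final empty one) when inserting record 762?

223 hashes to 2; slot 2 is free => place at 2.
437 hashes to 8; slot 8 is free => place at 8.
296 hashes to 10; slot 10 is free => place at 10.
762 hashes to 8, h2=7; 8,2 taken => place at 9.
477 hashes to 9, h2=10; 9 taken => place at 6.
609 hashes to 11; slot 11 is free => place at 11.
952 hashes to 3; slot 3 is free => place at 3.
34 hashes to 8, h2=11; 8,6 taken => place at 4.
Table: [—, —, 223, 952, 34, —, 477, —, 437, 762, 296, 609, —]

3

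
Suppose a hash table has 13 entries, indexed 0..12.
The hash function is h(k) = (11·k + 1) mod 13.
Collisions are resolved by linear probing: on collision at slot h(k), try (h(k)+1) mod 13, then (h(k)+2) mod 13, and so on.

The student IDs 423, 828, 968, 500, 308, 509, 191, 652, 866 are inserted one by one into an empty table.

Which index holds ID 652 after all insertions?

1

Insert 423: h=0, slot 0 empty -> index 0.
Insert 828: h=9, slot 9 empty -> index 9.
Insert 968: h=2, slot 2 empty -> index 2.
Insert 500: h=2, slot 2 occupied -> index 3.
Insert 308: h=9, slot 9 occupied -> index 10.
Insert 509: h=10, slot 10 occupied -> index 11.
Insert 191: h=9, slots 9,10,11 occupied -> index 12.
Insert 652: h=10, slots 10,11,12,0 occupied -> index 1.
Insert 866: h=11, slots 11,12,0,1,2,3 occupied -> index 4.
Table: [423, 652, 968, 500, 866, ∅, ∅, ∅, ∅, 828, 308, 509, 191]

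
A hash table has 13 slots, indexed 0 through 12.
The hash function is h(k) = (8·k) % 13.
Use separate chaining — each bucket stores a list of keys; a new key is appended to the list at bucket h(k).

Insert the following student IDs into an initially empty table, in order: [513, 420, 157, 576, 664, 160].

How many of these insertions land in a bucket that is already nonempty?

3

513 → bucket 9
420 → bucket 6
157 → bucket 8
576 → bucket 6 (collision)
664 → bucket 8 (collision)
160 → bucket 6 (collision)
Final buckets:
0: .
1: .
2: .
3: .
4: .
5: .
6: 420 -> 576 -> 160
7: .
8: 157 -> 664
9: 513
10: .
11: .
12: .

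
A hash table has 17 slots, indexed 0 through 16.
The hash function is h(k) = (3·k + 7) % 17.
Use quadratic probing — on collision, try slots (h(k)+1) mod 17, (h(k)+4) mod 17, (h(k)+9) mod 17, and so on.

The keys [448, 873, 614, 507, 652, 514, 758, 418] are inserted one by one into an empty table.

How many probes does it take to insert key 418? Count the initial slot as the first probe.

2

448 hashes to 8; slot 8 is free -> place at 8.
873 hashes to 8; 8 taken -> place at 9.
614 hashes to 13; slot 13 is free -> place at 13.
507 hashes to 15; slot 15 is free -> place at 15.
652 hashes to 8; 8,9 taken -> place at 12.
514 hashes to 2; slot 2 is free -> place at 2.
758 hashes to 3; slot 3 is free -> place at 3.
418 hashes to 3; 3 taken -> place at 4.
Table: [—, —, 514, 758, 418, —, —, —, 448, 873, —, —, 652, 614, —, 507, —]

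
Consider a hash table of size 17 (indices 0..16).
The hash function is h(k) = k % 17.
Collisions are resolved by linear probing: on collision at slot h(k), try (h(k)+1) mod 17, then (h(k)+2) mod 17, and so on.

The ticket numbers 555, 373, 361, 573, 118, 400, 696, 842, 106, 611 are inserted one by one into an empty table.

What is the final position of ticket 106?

5

555: h=11 => slot 11
373: h=16 => slot 16
361: h=4 => slot 4
573: h=12 => slot 12
118: h=16, probe 16,0 => slot 0
400: h=9 => slot 9
696: h=16, probe 16,0,1 => slot 1
842: h=9, probe 9,10 => slot 10
106: h=4, probe 4,5 => slot 5
611: h=16, probe 16,0,1,2 => slot 2
Table: [118, 696, 611, —, 361, 106, —, —, —, 400, 842, 555, 573, —, —, —, 373]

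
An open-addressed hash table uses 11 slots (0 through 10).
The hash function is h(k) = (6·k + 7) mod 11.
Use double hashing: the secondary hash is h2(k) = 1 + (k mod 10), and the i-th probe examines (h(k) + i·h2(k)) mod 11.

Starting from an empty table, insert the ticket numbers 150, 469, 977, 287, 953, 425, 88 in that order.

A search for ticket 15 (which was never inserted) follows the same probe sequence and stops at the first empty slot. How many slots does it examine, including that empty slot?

150: h=5 → slot 5
469: h=5, h2=10, probe 5,4 → slot 4
977: h=6 → slot 6
287: h=2 → slot 2
953: h=5, h2=4, probe 5,9 → slot 9
425: h=5, h2=6, probe 5,0 → slot 0
88: h=7 → slot 7
Table: [425, _, 287, _, 469, 150, 977, 88, _, 953, _]
Lookup 15: h=9, h2=6, probe 9,4,10 → slot 10 empty, not found.

3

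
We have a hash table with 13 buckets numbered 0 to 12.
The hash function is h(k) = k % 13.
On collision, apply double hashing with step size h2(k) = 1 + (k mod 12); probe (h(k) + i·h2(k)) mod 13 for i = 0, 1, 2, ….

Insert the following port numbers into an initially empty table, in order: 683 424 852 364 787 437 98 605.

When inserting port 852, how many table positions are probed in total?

Insert 683: h=7, slot 7 empty => index 7.
Insert 424: h=8, slot 8 empty => index 8.
Insert 852: h=7, h2=1, slots 7,8 occupied => index 9.
Insert 364: h=0, slot 0 empty => index 0.
Insert 787: h=7, h2=8, slot 7 occupied => index 2.
Insert 437: h=8, h2=6, slot 8 occupied => index 1.
Insert 98: h=7, h2=3, slot 7 occupied => index 10.
Insert 605: h=7, h2=6, slots 7,0 occupied => index 6.
Table: [364, 437, 787, —, —, —, 605, 683, 424, 852, 98, —, —]

3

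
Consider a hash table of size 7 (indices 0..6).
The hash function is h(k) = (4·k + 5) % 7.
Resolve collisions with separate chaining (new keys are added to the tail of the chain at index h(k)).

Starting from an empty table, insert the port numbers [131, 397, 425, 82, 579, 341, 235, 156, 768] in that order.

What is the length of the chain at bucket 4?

7

Insert 131: h=4, bucket 4 empty -> new chain.
Insert 397: h=4, bucket 4 nonempty -> append to chain.
Insert 425: h=4, bucket 4 nonempty -> append to chain.
Insert 82: h=4, bucket 4 nonempty -> append to chain.
Insert 579: h=4, bucket 4 nonempty -> append to chain.
Insert 341: h=4, bucket 4 nonempty -> append to chain.
Insert 235: h=0, bucket 0 empty -> new chain.
Insert 156: h=6, bucket 6 empty -> new chain.
Insert 768: h=4, bucket 4 nonempty -> append to chain.
Final buckets:
0: 235
1: .
2: .
3: .
4: 131 -> 397 -> 425 -> 82 -> 579 -> 341 -> 768
5: .
6: 156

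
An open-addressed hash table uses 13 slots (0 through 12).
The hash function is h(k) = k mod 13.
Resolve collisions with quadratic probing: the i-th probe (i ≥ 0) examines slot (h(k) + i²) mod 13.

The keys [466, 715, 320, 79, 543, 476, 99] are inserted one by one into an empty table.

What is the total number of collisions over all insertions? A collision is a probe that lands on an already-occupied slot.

466: h=11 => slot 11
715: h=0 => slot 0
320: h=8 => slot 8
79: h=1 => slot 1
543: h=10 => slot 10
476: h=8, probe 8,9 => slot 9
99: h=8, probe 8,9,12 => slot 12
Table: [715, 79, -, -, -, -, -, -, 320, 476, 543, 466, 99]

3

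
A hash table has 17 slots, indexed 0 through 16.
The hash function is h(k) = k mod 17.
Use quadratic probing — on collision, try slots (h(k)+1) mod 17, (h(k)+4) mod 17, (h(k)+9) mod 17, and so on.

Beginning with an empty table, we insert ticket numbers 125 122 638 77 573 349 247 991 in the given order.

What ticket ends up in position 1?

Insert 125: h=6, slot 6 empty → index 6.
Insert 122: h=3, slot 3 empty → index 3.
Insert 638: h=9, slot 9 empty → index 9.
Insert 77: h=9, slot 9 occupied → index 10.
Insert 573: h=12, slot 12 empty → index 12.
Insert 349: h=9, slots 9,10 occupied → index 13.
Insert 247: h=9, slots 9,10,13 occupied → index 1.
Insert 991: h=5, slot 5 empty → index 5.
Table: [—, 247, —, 122, —, 991, 125, —, —, 638, 77, —, 573, 349, —, —, —]

247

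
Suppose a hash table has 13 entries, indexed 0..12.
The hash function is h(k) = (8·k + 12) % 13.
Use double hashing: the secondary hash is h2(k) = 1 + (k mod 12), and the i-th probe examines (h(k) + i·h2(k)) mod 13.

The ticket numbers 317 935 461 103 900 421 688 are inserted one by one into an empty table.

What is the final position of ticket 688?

9

317 hashes to 0; slot 0 is free → place at 0.
935 hashes to 4; slot 4 is free → place at 4.
461 hashes to 8; slot 8 is free → place at 8.
103 hashes to 4, h2=8; 4 taken → place at 12.
900 hashes to 10; slot 10 is free → place at 10.
421 hashes to 0, h2=2; 0 taken → place at 2.
688 hashes to 4, h2=5; 4 taken → place at 9.
Table: [317, -, 421, -, 935, -, -, -, 461, 688, 900, -, 103]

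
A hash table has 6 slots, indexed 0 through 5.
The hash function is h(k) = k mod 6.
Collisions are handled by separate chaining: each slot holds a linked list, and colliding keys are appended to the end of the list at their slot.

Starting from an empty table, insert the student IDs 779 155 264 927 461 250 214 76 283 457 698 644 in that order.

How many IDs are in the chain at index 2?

2

Insert 779: h=5, bucket 5 empty → new chain.
Insert 155: h=5, bucket 5 nonempty → append to chain.
Insert 264: h=0, bucket 0 empty → new chain.
Insert 927: h=3, bucket 3 empty → new chain.
Insert 461: h=5, bucket 5 nonempty → append to chain.
Insert 250: h=4, bucket 4 empty → new chain.
Insert 214: h=4, bucket 4 nonempty → append to chain.
Insert 76: h=4, bucket 4 nonempty → append to chain.
Insert 283: h=1, bucket 1 empty → new chain.
Insert 457: h=1, bucket 1 nonempty → append to chain.
Insert 698: h=2, bucket 2 empty → new chain.
Insert 644: h=2, bucket 2 nonempty → append to chain.
Final buckets:
0: 264
1: 283 -> 457
2: 698 -> 644
3: 927
4: 250 -> 214 -> 76
5: 779 -> 155 -> 461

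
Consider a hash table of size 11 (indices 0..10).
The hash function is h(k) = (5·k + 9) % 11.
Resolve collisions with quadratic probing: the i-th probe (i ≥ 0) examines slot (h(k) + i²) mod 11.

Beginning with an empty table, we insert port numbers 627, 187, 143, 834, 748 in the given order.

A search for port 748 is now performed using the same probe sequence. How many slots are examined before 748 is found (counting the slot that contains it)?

627: h=9 -> slot 9
187: h=9, probe 9,10 -> slot 10
143: h=9, probe 9,10,2 -> slot 2
834: h=10, probe 10,0 -> slot 0
748: h=9, probe 9,10,2,7 -> slot 7
Table: [834, ., 143, ., ., ., ., 748, ., 627, 187]
Lookup 748: h=9, probe 9,10,2,7 → found at 7.

4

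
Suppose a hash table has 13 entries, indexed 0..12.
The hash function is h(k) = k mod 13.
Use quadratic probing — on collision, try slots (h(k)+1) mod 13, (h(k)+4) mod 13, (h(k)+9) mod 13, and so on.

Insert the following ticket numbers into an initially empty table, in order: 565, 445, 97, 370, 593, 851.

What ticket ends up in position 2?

565: h=6 -> slot 6
445: h=3 -> slot 3
97: h=6, probe 6,7 -> slot 7
370: h=6, probe 6,7,10 -> slot 10
593: h=8 -> slot 8
851: h=6, probe 6,7,10,2 -> slot 2
Table: [-, -, 851, 445, -, -, 565, 97, 593, -, 370, -, -]

851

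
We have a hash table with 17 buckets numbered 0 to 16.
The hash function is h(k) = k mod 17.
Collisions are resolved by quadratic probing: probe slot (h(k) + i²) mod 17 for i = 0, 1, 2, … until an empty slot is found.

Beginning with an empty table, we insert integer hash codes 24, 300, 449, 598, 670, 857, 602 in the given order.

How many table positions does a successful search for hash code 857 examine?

5

Insert 24: h=7, slot 7 empty => index 7.
Insert 300: h=11, slot 11 empty => index 11.
Insert 449: h=7, slot 7 occupied => index 8.
Insert 598: h=3, slot 3 empty => index 3.
Insert 670: h=7, slots 7,8,11 occupied => index 16.
Insert 857: h=7, slots 7,8,11,16 occupied => index 6.
Insert 602: h=7, slots 7,8,11,16,6 occupied => index 15.
Table: [-, -, -, 598, -, -, 857, 24, 449, -, -, 300, -, -, -, 602, 670]
Lookup 857: h=7, probe 7,8,11,16,6 → found at 6.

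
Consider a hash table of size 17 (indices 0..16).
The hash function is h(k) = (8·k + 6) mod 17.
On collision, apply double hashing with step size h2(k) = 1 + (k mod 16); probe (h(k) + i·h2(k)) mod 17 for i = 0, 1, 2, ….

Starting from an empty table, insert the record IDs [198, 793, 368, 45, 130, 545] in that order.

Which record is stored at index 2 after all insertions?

198 hashes to 9; slot 9 is free -> place at 9.
793 hashes to 9, h2=10; 9 taken -> place at 2.
368 hashes to 9, h2=1; 9 taken -> place at 10.
45 hashes to 9, h2=14; 9 taken -> place at 6.
130 hashes to 9, h2=3; 9 taken -> place at 12.
545 hashes to 14; slot 14 is free -> place at 14.
Table: [∅, ∅, 793, ∅, ∅, ∅, 45, ∅, ∅, 198, 368, ∅, 130, ∅, 545, ∅, ∅]

793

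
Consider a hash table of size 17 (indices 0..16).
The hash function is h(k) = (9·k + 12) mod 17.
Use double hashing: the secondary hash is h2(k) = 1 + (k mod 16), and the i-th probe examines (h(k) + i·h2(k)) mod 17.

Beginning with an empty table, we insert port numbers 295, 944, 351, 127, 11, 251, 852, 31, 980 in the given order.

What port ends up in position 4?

295 hashes to 15; slot 15 is free => place at 15.
944 hashes to 8; slot 8 is free => place at 8.
351 hashes to 9; slot 9 is free => place at 9.
127 hashes to 16; slot 16 is free => place at 16.
11 hashes to 9, h2=12; 9 taken => place at 4.
251 hashes to 10; slot 10 is free => place at 10.
852 hashes to 13; slot 13 is free => place at 13.
31 hashes to 2; slot 2 is free => place at 2.
980 hashes to 9, h2=5; 9 taken => place at 14.
Table: [_, _, 31, _, 11, _, _, _, 944, 351, 251, _, _, 852, 980, 295, 127]

11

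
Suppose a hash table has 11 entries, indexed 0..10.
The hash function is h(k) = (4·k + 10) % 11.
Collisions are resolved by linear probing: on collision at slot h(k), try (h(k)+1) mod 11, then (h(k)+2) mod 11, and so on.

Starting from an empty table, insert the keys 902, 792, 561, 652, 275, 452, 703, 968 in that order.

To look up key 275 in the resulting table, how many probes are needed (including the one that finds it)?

902: h=10 → slot 10
792: h=10, probe 10,0 → slot 0
561: h=10, probe 10,0,1 → slot 1
652: h=0, probe 0,1,2 → slot 2
275: h=10, probe 10,0,1,2,3 → slot 3
452: h=3, probe 3,4 → slot 4
703: h=6 → slot 6
968: h=10, probe 10,0,1,2,3,4,5 → slot 5
Table: [792, 561, 652, 275, 452, 968, 703, —, —, —, 902]
Lookup 275: h=10, probe 10,0,1,2,3 → found at 3.

5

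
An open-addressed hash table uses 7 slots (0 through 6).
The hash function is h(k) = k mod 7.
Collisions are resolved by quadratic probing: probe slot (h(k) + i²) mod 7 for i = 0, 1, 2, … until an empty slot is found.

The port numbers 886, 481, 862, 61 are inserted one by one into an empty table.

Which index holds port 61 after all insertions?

886 hashes to 4; slot 4 is free → place at 4.
481 hashes to 5; slot 5 is free → place at 5.
862 hashes to 1; slot 1 is free → place at 1.
61 hashes to 5; 5 taken → place at 6.
Table: [., 862, ., ., 886, 481, 61]

6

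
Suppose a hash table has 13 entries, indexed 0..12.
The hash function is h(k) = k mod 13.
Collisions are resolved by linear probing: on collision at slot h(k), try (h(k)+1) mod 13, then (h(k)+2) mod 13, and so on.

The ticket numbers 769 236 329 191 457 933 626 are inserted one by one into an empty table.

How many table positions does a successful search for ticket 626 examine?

Insert 769: h=2, slot 2 empty -> index 2.
Insert 236: h=2, slot 2 occupied -> index 3.
Insert 329: h=4, slot 4 empty -> index 4.
Insert 191: h=9, slot 9 empty -> index 9.
Insert 457: h=2, slots 2,3,4 occupied -> index 5.
Insert 933: h=10, slot 10 empty -> index 10.
Insert 626: h=2, slots 2,3,4,5 occupied -> index 6.
Table: [-, -, 769, 236, 329, 457, 626, -, -, 191, 933, -, -]
Lookup 626: h=2, probe 2,3,4,5,6 → found at 6.

5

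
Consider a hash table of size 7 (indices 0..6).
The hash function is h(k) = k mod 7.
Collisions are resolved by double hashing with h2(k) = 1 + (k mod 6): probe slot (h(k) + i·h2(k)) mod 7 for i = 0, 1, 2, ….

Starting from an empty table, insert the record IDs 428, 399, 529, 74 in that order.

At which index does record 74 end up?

3

428 hashes to 1; slot 1 is free => place at 1.
399 hashes to 0; slot 0 is free => place at 0.
529 hashes to 4; slot 4 is free => place at 4.
74 hashes to 4, h2=3; 4,0 taken => place at 3.
Table: [399, 428, ∅, 74, 529, ∅, ∅]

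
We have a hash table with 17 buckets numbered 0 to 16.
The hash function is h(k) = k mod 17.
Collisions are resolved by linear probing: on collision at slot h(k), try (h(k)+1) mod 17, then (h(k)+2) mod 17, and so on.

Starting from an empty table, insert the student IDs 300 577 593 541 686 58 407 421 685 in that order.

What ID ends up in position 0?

300 hashes to 11; slot 11 is free => place at 11.
577 hashes to 16; slot 16 is free => place at 16.
593 hashes to 15; slot 15 is free => place at 15.
541 hashes to 14; slot 14 is free => place at 14.
686 hashes to 6; slot 6 is free => place at 6.
58 hashes to 7; slot 7 is free => place at 7.
407 hashes to 16; 16 taken => place at 0.
421 hashes to 13; slot 13 is free => place at 13.
685 hashes to 5; slot 5 is free => place at 5.
Table: [407, ., ., ., ., 685, 686, 58, ., ., ., 300, ., 421, 541, 593, 577]

407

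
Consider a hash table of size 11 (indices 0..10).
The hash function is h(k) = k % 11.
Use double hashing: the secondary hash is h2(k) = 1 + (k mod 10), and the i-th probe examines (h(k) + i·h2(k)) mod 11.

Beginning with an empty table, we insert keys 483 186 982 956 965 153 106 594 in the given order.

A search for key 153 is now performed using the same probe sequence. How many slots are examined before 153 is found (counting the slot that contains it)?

483 hashes to 10; slot 10 is free => place at 10.
186 hashes to 10, h2=7; 10 taken => place at 6.
982 hashes to 3; slot 3 is free => place at 3.
956 hashes to 10, h2=7; 10,6 taken => place at 2.
965 hashes to 8; slot 8 is free => place at 8.
153 hashes to 10, h2=4; 10,3 taken => place at 7.
106 hashes to 7, h2=7; 7,3,10,6,2 taken => place at 9.
594 hashes to 0; slot 0 is free => place at 0.
Table: [594, _, 956, 982, _, _, 186, 153, 965, 106, 483]
Lookup 153: h=10, h2=4, probe 10,3,7 → found at 7.

3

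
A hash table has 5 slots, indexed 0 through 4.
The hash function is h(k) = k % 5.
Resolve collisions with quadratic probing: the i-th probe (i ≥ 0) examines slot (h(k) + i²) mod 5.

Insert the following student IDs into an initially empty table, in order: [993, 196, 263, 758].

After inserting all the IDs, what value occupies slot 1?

Insert 993: h=3, slot 3 empty → index 3.
Insert 196: h=1, slot 1 empty → index 1.
Insert 263: h=3, slot 3 occupied → index 4.
Insert 758: h=3, slots 3,4 occupied → index 2.
Table: [., 196, 758, 993, 263]

196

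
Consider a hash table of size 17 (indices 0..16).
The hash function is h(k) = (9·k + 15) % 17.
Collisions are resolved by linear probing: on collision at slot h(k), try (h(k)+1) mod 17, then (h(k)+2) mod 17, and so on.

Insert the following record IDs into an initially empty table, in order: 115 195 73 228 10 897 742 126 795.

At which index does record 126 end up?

11

115 hashes to 13; slot 13 is free => place at 13.
195 hashes to 2; slot 2 is free => place at 2.
73 hashes to 9; slot 9 is free => place at 9.
228 hashes to 10; slot 10 is free => place at 10.
10 hashes to 3; slot 3 is free => place at 3.
897 hashes to 13; 13 taken => place at 14.
742 hashes to 12; slot 12 is free => place at 12.
126 hashes to 10; 10 taken => place at 11.
795 hashes to 13; 13,14 taken => place at 15.
Table: [., ., 195, 10, ., ., ., ., ., 73, 228, 126, 742, 115, 897, 795, .]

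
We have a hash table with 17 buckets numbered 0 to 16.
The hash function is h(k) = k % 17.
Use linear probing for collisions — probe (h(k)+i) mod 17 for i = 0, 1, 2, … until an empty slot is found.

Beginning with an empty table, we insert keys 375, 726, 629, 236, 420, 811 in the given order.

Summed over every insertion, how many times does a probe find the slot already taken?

3

375 hashes to 1; slot 1 is free => place at 1.
726 hashes to 12; slot 12 is free => place at 12.
629 hashes to 0; slot 0 is free => place at 0.
236 hashes to 15; slot 15 is free => place at 15.
420 hashes to 12; 12 taken => place at 13.
811 hashes to 12; 12,13 taken => place at 14.
Table: [629, 375, —, —, —, —, —, —, —, —, —, —, 726, 420, 811, 236, —]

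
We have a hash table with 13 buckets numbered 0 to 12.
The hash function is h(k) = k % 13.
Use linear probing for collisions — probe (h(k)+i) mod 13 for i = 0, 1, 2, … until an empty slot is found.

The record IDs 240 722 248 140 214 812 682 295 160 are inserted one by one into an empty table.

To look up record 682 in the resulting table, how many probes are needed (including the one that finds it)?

240: h=6 => slot 6
722: h=7 => slot 7
248: h=1 => slot 1
140: h=10 => slot 10
214: h=6, probe 6,7,8 => slot 8
812: h=6, probe 6,7,8,9 => slot 9
682: h=6, probe 6,7,8,9,10,11 => slot 11
295: h=9, probe 9,10,11,12 => slot 12
160: h=4 => slot 4
Table: [—, 248, —, —, 160, —, 240, 722, 214, 812, 140, 682, 295]
Lookup 682: h=6, probe 6,7,8,9,10,11 → found at 11.

6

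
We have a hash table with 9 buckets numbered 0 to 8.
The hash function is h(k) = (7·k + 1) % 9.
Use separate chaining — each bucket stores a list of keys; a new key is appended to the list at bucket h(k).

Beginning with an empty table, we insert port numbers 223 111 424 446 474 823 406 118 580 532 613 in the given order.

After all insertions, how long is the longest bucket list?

223 -> bucket 5
111 -> bucket 4
424 -> bucket 8
446 -> bucket 0
474 -> bucket 7
823 -> bucket 2
406 -> bucket 8 (collision)
118 -> bucket 8 (collision)
580 -> bucket 2 (collision)
532 -> bucket 8 (collision)
613 -> bucket 8 (collision)
Final buckets:
0: 446
1: _
2: 823 -> 580
3: _
4: 111
5: 223
6: _
7: 474
8: 424 -> 406 -> 118 -> 532 -> 613

5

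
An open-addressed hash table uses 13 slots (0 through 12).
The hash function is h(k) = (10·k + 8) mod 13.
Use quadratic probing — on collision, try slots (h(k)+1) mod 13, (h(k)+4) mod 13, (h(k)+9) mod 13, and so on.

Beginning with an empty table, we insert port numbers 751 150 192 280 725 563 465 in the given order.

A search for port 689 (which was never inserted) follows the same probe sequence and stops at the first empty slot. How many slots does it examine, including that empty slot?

3

Insert 751: h=4, slot 4 empty → index 4.
Insert 150: h=0, slot 0 empty → index 0.
Insert 192: h=4, slot 4 occupied → index 5.
Insert 280: h=0, slot 0 occupied → index 1.
Insert 725: h=4, slots 4,5 occupied → index 8.
Insert 563: h=9, slot 9 empty → index 9.
Insert 465: h=4, slots 4,5,8,0 occupied → index 7.
Table: [150, 280, ∅, ∅, 751, 192, ∅, 465, 725, 563, ∅, ∅, ∅]
Lookup 689: h=8, probe 8,9,12 → slot 12 empty, not found.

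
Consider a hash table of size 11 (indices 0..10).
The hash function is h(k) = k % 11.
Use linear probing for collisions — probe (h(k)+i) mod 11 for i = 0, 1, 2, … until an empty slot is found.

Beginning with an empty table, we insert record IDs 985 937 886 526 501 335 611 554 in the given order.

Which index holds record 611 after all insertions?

10

985 hashes to 6; slot 6 is free => place at 6.
937 hashes to 2; slot 2 is free => place at 2.
886 hashes to 6; 6 taken => place at 7.
526 hashes to 9; slot 9 is free => place at 9.
501 hashes to 6; 6,7 taken => place at 8.
335 hashes to 5; slot 5 is free => place at 5.
611 hashes to 6; 6,7,8,9 taken => place at 10.
554 hashes to 4; slot 4 is free => place at 4.
Table: [∅, ∅, 937, ∅, 554, 335, 985, 886, 501, 526, 611]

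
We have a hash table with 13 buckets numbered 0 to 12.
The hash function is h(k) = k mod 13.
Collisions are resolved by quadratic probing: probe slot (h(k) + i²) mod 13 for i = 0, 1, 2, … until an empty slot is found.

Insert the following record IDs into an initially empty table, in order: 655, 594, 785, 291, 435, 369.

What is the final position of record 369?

655: h=5 => slot 5
594: h=9 => slot 9
785: h=5, probe 5,6 => slot 6
291: h=5, probe 5,6,9,1 => slot 1
435: h=6, probe 6,7 => slot 7
369: h=5, probe 5,6,9,1,8 => slot 8
Table: [—, 291, —, —, —, 655, 785, 435, 369, 594, —, —, —]

8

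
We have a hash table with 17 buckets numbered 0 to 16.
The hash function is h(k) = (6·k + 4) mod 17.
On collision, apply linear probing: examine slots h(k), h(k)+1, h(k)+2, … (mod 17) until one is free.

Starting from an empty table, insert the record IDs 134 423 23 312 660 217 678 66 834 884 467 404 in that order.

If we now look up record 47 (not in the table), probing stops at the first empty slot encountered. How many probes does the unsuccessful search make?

134 hashes to 9; slot 9 is free -> place at 9.
423 hashes to 9; 9 taken -> place at 10.
23 hashes to 6; slot 6 is free -> place at 6.
312 hashes to 6; 6 taken -> place at 7.
660 hashes to 3; slot 3 is free -> place at 3.
217 hashes to 14; slot 14 is free -> place at 14.
678 hashes to 9; 9,10 taken -> place at 11.
66 hashes to 9; 9,10,11 taken -> place at 12.
834 hashes to 10; 10,11,12 taken -> place at 13.
884 hashes to 4; slot 4 is free -> place at 4.
467 hashes to 1; slot 1 is free -> place at 1.
404 hashes to 14; 14 taken -> place at 15.
Table: [_, 467, _, 660, 884, _, 23, 312, _, 134, 423, 678, 66, 834, 217, 404, _]
Lookup 47: h=14, probe 14,15,16 → slot 16 empty, not found.

3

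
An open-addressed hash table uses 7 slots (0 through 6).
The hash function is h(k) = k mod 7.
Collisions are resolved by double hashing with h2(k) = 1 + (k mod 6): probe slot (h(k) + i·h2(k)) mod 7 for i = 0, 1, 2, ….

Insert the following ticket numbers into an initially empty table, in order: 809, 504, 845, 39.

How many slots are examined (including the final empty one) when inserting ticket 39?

Insert 809: h=4, slot 4 empty => index 4.
Insert 504: h=0, slot 0 empty => index 0.
Insert 845: h=5, slot 5 empty => index 5.
Insert 39: h=4, h2=4, slot 4 occupied => index 1.
Table: [504, 39, _, _, 809, 845, _]

2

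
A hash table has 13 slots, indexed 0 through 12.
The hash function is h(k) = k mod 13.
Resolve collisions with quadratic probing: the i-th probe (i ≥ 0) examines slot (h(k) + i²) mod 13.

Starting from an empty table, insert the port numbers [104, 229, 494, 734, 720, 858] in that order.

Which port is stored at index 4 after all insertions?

858

104 hashes to 0; slot 0 is free → place at 0.
229 hashes to 8; slot 8 is free → place at 8.
494 hashes to 0; 0 taken → place at 1.
734 hashes to 6; slot 6 is free → place at 6.
720 hashes to 5; slot 5 is free → place at 5.
858 hashes to 0; 0,1 taken → place at 4.
Table: [104, 494, —, —, 858, 720, 734, —, 229, —, —, —, —]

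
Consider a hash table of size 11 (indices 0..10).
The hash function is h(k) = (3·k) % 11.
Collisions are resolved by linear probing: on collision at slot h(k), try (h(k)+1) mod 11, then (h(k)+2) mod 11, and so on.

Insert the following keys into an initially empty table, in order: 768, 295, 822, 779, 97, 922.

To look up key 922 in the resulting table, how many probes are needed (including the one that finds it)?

768 hashes to 5; slot 5 is free -> place at 5.
295 hashes to 5; 5 taken -> place at 6.
822 hashes to 2; slot 2 is free -> place at 2.
779 hashes to 5; 5,6 taken -> place at 7.
97 hashes to 5; 5,6,7 taken -> place at 8.
922 hashes to 5; 5,6,7,8 taken -> place at 9.
Table: [., ., 822, ., ., 768, 295, 779, 97, 922, .]
Lookup 922: h=5, probe 5,6,7,8,9 → found at 9.

5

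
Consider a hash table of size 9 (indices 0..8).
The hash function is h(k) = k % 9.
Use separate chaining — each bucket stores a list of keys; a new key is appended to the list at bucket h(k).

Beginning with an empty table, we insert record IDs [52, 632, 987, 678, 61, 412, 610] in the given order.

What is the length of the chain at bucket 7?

4

52 → bucket 7
632 → bucket 2
987 → bucket 6
678 → bucket 3
61 → bucket 7 (collision)
412 → bucket 7 (collision)
610 → bucket 7 (collision)
Final buckets:
0: ∅
1: ∅
2: 632
3: 678
4: ∅
5: ∅
6: 987
7: 52 -> 61 -> 412 -> 610
8: ∅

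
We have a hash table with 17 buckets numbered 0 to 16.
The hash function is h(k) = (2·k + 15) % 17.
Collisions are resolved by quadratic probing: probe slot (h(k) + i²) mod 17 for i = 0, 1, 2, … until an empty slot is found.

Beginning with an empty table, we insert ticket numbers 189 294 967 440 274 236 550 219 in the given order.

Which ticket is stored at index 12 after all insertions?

Insert 189: h=2, slot 2 empty -> index 2.
Insert 294: h=8, slot 8 empty -> index 8.
Insert 967: h=11, slot 11 empty -> index 11.
Insert 440: h=11, slot 11 occupied -> index 12.
Insert 274: h=2, slot 2 occupied -> index 3.
Insert 236: h=11, slots 11,12 occupied -> index 15.
Insert 550: h=10, slot 10 empty -> index 10.
Insert 219: h=11, slots 11,12,15,3,10,2 occupied -> index 13.
Table: [-, -, 189, 274, -, -, -, -, 294, -, 550, 967, 440, 219, -, 236, -]

440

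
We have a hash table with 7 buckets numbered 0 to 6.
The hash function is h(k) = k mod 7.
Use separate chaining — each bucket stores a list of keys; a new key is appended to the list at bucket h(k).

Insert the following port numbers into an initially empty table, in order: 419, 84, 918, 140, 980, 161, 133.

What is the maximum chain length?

5

419 -> bucket 6
84 -> bucket 0
918 -> bucket 1
140 -> bucket 0 (collision)
980 -> bucket 0 (collision)
161 -> bucket 0 (collision)
133 -> bucket 0 (collision)
Final buckets:
0: 84 -> 140 -> 980 -> 161 -> 133
1: 918
2: ∅
3: ∅
4: ∅
5: ∅
6: 419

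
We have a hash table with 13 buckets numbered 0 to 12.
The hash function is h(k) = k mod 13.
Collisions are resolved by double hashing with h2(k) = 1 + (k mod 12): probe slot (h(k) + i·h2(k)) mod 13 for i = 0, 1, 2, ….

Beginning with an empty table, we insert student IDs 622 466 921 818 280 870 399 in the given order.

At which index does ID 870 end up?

622 hashes to 11; slot 11 is free => place at 11.
466 hashes to 11, h2=11; 11 taken => place at 9.
921 hashes to 11, h2=10; 11 taken => place at 8.
818 hashes to 12; slot 12 is free => place at 12.
280 hashes to 7; slot 7 is free => place at 7.
870 hashes to 12, h2=7; 12 taken => place at 6.
399 hashes to 9, h2=4; 9 taken => place at 0.
Table: [399, ∅, ∅, ∅, ∅, ∅, 870, 280, 921, 466, ∅, 622, 818]

6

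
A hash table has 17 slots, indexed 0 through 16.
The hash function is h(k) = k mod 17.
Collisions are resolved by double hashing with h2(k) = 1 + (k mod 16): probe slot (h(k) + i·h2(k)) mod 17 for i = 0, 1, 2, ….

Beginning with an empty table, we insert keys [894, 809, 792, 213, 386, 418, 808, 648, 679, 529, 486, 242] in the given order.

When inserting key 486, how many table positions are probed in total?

2

Insert 894: h=10, slot 10 empty → index 10.
Insert 809: h=10, h2=10, slot 10 occupied → index 3.
Insert 792: h=10, h2=9, slot 10 occupied → index 2.
Insert 213: h=9, slot 9 empty → index 9.
Insert 386: h=12, slot 12 empty → index 12.
Insert 418: h=10, h2=3, slot 10 occupied → index 13.
Insert 808: h=9, h2=9, slot 9 occupied → index 1.
Insert 648: h=2, h2=9, slot 2 occupied → index 11.
Insert 679: h=16, slot 16 empty → index 16.
Insert 529: h=2, h2=2, slot 2 occupied → index 4.
Insert 486: h=10, h2=7, slot 10 occupied → index 0.
Insert 242: h=4, h2=3, slot 4 occupied → index 7.
Table: [486, 808, 792, 809, 529, ., ., 242, ., 213, 894, 648, 386, 418, ., ., 679]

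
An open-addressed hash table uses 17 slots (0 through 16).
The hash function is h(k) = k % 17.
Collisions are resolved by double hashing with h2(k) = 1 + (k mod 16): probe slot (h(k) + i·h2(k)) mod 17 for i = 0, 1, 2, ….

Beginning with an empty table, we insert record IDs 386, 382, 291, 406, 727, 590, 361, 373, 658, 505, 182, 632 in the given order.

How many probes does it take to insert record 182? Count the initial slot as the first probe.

3

386: h=12 -> slot 12
382: h=8 -> slot 8
291: h=2 -> slot 2
406: h=15 -> slot 15
727: h=13 -> slot 13
590: h=12, h2=15, probe 12,10 -> slot 10
361: h=4 -> slot 4
373: h=16 -> slot 16
658: h=12, h2=3, probe 12,15,1 -> slot 1
505: h=12, h2=10, probe 12,5 -> slot 5
182: h=12, h2=7, probe 12,2,9 -> slot 9
632: h=3 -> slot 3
Table: [—, 658, 291, 632, 361, 505, —, —, 382, 182, 590, —, 386, 727, —, 406, 373]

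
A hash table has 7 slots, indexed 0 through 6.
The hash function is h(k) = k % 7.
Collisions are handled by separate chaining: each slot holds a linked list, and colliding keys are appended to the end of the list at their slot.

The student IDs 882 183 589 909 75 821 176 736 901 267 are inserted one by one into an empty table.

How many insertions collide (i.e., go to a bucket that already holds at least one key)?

5

Insert 882: h=0, bucket 0 empty → new chain.
Insert 183: h=1, bucket 1 empty → new chain.
Insert 589: h=1, bucket 1 nonempty → append to chain.
Insert 909: h=6, bucket 6 empty → new chain.
Insert 75: h=5, bucket 5 empty → new chain.
Insert 821: h=2, bucket 2 empty → new chain.
Insert 176: h=1, bucket 1 nonempty → append to chain.
Insert 736: h=1, bucket 1 nonempty → append to chain.
Insert 901: h=5, bucket 5 nonempty → append to chain.
Insert 267: h=1, bucket 1 nonempty → append to chain.
Final buckets:
0: 882
1: 183 -> 589 -> 176 -> 736 -> 267
2: 821
3: —
4: —
5: 75 -> 901
6: 909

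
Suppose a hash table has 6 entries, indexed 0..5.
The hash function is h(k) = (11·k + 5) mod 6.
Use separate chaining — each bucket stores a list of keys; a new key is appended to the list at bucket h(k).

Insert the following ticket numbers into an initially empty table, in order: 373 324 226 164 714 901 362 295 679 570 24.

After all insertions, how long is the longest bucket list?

4

Insert 373: h=4, bucket 4 empty → new chain.
Insert 324: h=5, bucket 5 empty → new chain.
Insert 226: h=1, bucket 1 empty → new chain.
Insert 164: h=3, bucket 3 empty → new chain.
Insert 714: h=5, bucket 5 nonempty → append to chain.
Insert 901: h=4, bucket 4 nonempty → append to chain.
Insert 362: h=3, bucket 3 nonempty → append to chain.
Insert 295: h=4, bucket 4 nonempty → append to chain.
Insert 679: h=4, bucket 4 nonempty → append to chain.
Insert 570: h=5, bucket 5 nonempty → append to chain.
Insert 24: h=5, bucket 5 nonempty → append to chain.
Final buckets:
0: -
1: 226
2: -
3: 164 -> 362
4: 373 -> 901 -> 295 -> 679
5: 324 -> 714 -> 570 -> 24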